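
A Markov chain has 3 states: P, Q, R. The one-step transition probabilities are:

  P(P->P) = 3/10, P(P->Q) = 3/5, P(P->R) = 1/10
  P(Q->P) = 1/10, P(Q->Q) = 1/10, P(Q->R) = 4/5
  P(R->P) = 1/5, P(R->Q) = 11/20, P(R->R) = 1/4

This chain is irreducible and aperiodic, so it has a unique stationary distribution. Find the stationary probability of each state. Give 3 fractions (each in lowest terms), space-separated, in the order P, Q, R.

The stationary distribution satisfies pi = pi * P, i.e.:
  pi_P = 3/10*pi_P + 1/10*pi_Q + 1/5*pi_R
  pi_Q = 3/5*pi_P + 1/10*pi_Q + 11/20*pi_R
  pi_R = 1/10*pi_P + 4/5*pi_Q + 1/4*pi_R
with normalization: pi_P + pi_Q + pi_R = 1.

Using the first 2 balance equations plus normalization, the linear system A*pi = b is:
  [-7/10, 1/10, 1/5] . pi = 0
  [3/5, -9/10, 11/20] . pi = 0
  [1, 1, 1] . pi = 1

Solving yields:
  pi_P = 47/262
  pi_Q = 101/262
  pi_R = 57/131

Verification (pi * P):
  47/262*3/10 + 101/262*1/10 + 57/131*1/5 = 47/262 = pi_P  (ok)
  47/262*3/5 + 101/262*1/10 + 57/131*11/20 = 101/262 = pi_Q  (ok)
  47/262*1/10 + 101/262*4/5 + 57/131*1/4 = 57/131 = pi_R  (ok)

Answer: 47/262 101/262 57/131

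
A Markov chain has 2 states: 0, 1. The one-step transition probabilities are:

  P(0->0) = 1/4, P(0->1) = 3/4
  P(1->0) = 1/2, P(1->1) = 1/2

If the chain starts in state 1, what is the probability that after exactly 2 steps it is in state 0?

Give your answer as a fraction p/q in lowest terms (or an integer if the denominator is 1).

Computing P^2 by repeated multiplication:
P^1 =
  0: [1/4, 3/4]
  1: [1/2, 1/2]
P^2 =
  0: [7/16, 9/16]
  1: [3/8, 5/8]

(P^2)[1 -> 0] = 3/8

Answer: 3/8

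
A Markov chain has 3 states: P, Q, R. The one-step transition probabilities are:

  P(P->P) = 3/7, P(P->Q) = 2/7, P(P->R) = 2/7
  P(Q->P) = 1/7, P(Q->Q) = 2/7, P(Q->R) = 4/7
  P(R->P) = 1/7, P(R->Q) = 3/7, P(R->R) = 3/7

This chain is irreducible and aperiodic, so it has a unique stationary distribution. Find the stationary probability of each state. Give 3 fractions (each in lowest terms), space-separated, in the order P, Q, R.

The stationary distribution satisfies pi = pi * P, i.e.:
  pi_P = 3/7*pi_P + 1/7*pi_Q + 1/7*pi_R
  pi_Q = 2/7*pi_P + 2/7*pi_Q + 3/7*pi_R
  pi_R = 2/7*pi_P + 4/7*pi_Q + 3/7*pi_R
with normalization: pi_P + pi_Q + pi_R = 1.

Using the first 2 balance equations plus normalization, the linear system A*pi = b is:
  [-4/7, 1/7, 1/7] . pi = 0
  [2/7, -5/7, 3/7] . pi = 0
  [1, 1, 1] . pi = 1

Solving yields:
  pi_P = 1/5
  pi_Q = 7/20
  pi_R = 9/20

Verification (pi * P):
  1/5*3/7 + 7/20*1/7 + 9/20*1/7 = 1/5 = pi_P  (ok)
  1/5*2/7 + 7/20*2/7 + 9/20*3/7 = 7/20 = pi_Q  (ok)
  1/5*2/7 + 7/20*4/7 + 9/20*3/7 = 9/20 = pi_R  (ok)

Answer: 1/5 7/20 9/20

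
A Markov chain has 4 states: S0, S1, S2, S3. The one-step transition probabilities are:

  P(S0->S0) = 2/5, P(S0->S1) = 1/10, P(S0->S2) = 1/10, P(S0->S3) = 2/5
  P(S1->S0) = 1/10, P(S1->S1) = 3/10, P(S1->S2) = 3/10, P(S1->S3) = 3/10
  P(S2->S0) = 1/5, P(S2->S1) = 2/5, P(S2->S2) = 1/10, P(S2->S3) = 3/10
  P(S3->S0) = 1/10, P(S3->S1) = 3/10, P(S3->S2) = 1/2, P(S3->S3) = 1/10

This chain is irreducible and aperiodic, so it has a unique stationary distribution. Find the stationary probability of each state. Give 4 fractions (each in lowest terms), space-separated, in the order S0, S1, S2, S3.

Answer: 93/515 299/1030 136/515 273/1030

Derivation:
The stationary distribution satisfies pi = pi * P, i.e.:
  pi_S0 = 2/5*pi_S0 + 1/10*pi_S1 + 1/5*pi_S2 + 1/10*pi_S3
  pi_S1 = 1/10*pi_S0 + 3/10*pi_S1 + 2/5*pi_S2 + 3/10*pi_S3
  pi_S2 = 1/10*pi_S0 + 3/10*pi_S1 + 1/10*pi_S2 + 1/2*pi_S3
  pi_S3 = 2/5*pi_S0 + 3/10*pi_S1 + 3/10*pi_S2 + 1/10*pi_S3
with normalization: pi_S0 + pi_S1 + pi_S2 + pi_S3 = 1.

Using the first 3 balance equations plus normalization, the linear system A*pi = b is:
  [-3/5, 1/10, 1/5, 1/10] . pi = 0
  [1/10, -7/10, 2/5, 3/10] . pi = 0
  [1/10, 3/10, -9/10, 1/2] . pi = 0
  [1, 1, 1, 1] . pi = 1

Solving yields:
  pi_S0 = 93/515
  pi_S1 = 299/1030
  pi_S2 = 136/515
  pi_S3 = 273/1030

Verification (pi * P):
  93/515*2/5 + 299/1030*1/10 + 136/515*1/5 + 273/1030*1/10 = 93/515 = pi_S0  (ok)
  93/515*1/10 + 299/1030*3/10 + 136/515*2/5 + 273/1030*3/10 = 299/1030 = pi_S1  (ok)
  93/515*1/10 + 299/1030*3/10 + 136/515*1/10 + 273/1030*1/2 = 136/515 = pi_S2  (ok)
  93/515*2/5 + 299/1030*3/10 + 136/515*3/10 + 273/1030*1/10 = 273/1030 = pi_S3  (ok)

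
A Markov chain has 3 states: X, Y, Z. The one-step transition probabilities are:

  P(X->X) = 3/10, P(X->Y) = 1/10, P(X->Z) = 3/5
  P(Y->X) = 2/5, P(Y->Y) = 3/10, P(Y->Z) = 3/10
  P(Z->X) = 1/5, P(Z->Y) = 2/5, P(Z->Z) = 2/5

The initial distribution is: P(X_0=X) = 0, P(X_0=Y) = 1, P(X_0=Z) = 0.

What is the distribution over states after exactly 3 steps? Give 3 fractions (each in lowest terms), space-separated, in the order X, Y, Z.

Answer: 7/25 57/200 87/200

Derivation:
Propagating the distribution step by step (d_{t+1} = d_t * P):
d_0 = (X=0, Y=1, Z=0)
  d_1[X] = 0*3/10 + 1*2/5 + 0*1/5 = 2/5
  d_1[Y] = 0*1/10 + 1*3/10 + 0*2/5 = 3/10
  d_1[Z] = 0*3/5 + 1*3/10 + 0*2/5 = 3/10
d_1 = (X=2/5, Y=3/10, Z=3/10)
  d_2[X] = 2/5*3/10 + 3/10*2/5 + 3/10*1/5 = 3/10
  d_2[Y] = 2/5*1/10 + 3/10*3/10 + 3/10*2/5 = 1/4
  d_2[Z] = 2/5*3/5 + 3/10*3/10 + 3/10*2/5 = 9/20
d_2 = (X=3/10, Y=1/4, Z=9/20)
  d_3[X] = 3/10*3/10 + 1/4*2/5 + 9/20*1/5 = 7/25
  d_3[Y] = 3/10*1/10 + 1/4*3/10 + 9/20*2/5 = 57/200
  d_3[Z] = 3/10*3/5 + 1/4*3/10 + 9/20*2/5 = 87/200
d_3 = (X=7/25, Y=57/200, Z=87/200)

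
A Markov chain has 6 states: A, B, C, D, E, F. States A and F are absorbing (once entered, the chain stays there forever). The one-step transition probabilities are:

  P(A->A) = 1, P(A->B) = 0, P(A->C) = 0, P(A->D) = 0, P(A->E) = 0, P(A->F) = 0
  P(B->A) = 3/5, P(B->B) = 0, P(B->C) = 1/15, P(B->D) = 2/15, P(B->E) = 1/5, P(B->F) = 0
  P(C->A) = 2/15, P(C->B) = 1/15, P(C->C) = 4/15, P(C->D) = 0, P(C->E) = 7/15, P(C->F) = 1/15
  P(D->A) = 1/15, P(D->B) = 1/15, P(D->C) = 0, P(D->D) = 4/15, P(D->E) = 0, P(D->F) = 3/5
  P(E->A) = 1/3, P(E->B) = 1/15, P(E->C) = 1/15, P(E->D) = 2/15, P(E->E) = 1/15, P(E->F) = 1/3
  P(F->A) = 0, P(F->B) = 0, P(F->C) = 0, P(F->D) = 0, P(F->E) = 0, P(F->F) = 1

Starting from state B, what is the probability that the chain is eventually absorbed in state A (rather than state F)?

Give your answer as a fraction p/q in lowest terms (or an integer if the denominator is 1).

Answer: 1591/2114

Derivation:
Let a_i = P(absorbed in A | start in state i).
Boundary conditions: a_A = 1, a_F = 0.
For each transient state i, a_i = sum_j P(i->j) * a_j:
  a_B = 3/5*a_A + 0*a_B + 1/15*a_C + 2/15*a_D + 1/5*a_E + 0*a_F
  a_C = 2/15*a_A + 1/15*a_B + 4/15*a_C + 0*a_D + 7/15*a_E + 1/15*a_F
  a_D = 1/15*a_A + 1/15*a_B + 0*a_C + 4/15*a_D + 0*a_E + 3/5*a_F
  a_E = 1/3*a_A + 1/15*a_B + 1/15*a_C + 2/15*a_D + 1/15*a_E + 1/3*a_F

Substituting a_A = 1 and a_F = 0, rearrange to (I - Q) a = r where r[i] = P(i -> A):
  [1, -1/15, -2/15, -1/5] . (a_B, a_C, a_D, a_E) = 3/5
  [-1/15, 11/15, 0, -7/15] . (a_B, a_C, a_D, a_E) = 2/15
  [-1/15, 0, 11/15, 0] . (a_B, a_C, a_D, a_E) = 1/15
  [-1/15, -1/15, -2/15, 14/15] . (a_B, a_C, a_D, a_E) = 1/3

Solving yields:
  a_B = 1591/2114
  a_C = 12819/23254
  a_D = 3705/23254
  a_E = 500/1057

Starting state is B, so the absorption probability is a_B = 1591/2114.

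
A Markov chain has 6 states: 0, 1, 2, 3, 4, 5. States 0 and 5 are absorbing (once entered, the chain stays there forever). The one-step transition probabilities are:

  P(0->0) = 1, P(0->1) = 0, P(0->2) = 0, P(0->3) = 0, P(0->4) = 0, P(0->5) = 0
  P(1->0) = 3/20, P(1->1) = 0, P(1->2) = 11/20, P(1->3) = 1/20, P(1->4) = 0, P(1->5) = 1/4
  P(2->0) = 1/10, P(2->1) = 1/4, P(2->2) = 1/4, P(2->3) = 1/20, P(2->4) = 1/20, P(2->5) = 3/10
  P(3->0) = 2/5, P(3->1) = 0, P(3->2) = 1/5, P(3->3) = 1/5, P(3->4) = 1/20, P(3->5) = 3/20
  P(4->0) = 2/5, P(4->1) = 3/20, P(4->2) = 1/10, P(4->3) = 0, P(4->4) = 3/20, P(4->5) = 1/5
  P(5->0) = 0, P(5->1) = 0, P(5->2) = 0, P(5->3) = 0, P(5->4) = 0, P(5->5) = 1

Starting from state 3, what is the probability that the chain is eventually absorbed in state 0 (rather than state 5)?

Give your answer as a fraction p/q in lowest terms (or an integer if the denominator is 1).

Answer: 39423/63632

Derivation:
Let a_i = P(absorbed in 0 | start in state i).
Boundary conditions: a_0 = 1, a_5 = 0.
For each transient state i, a_i = sum_j P(i->j) * a_j:
  a_1 = 3/20*a_0 + 0*a_1 + 11/20*a_2 + 1/20*a_3 + 0*a_4 + 1/4*a_5
  a_2 = 1/10*a_0 + 1/4*a_1 + 1/4*a_2 + 1/20*a_3 + 1/20*a_4 + 3/10*a_5
  a_3 = 2/5*a_0 + 0*a_1 + 1/5*a_2 + 1/5*a_3 + 1/20*a_4 + 3/20*a_5
  a_4 = 2/5*a_0 + 3/20*a_1 + 1/10*a_2 + 0*a_3 + 3/20*a_4 + 1/5*a_5

Substituting a_0 = 1 and a_5 = 0, rearrange to (I - Q) a = r where r[i] = P(i -> 0):
  [1, -11/20, -1/20, 0] . (a_1, a_2, a_3, a_4) = 3/20
  [-1/4, 3/4, -1/20, -1/20] . (a_1, a_2, a_3, a_4) = 1/10
  [0, -1/5, 4/5, -1/20] . (a_1, a_2, a_3, a_4) = 2/5
  [-3/20, -1/10, 0, 17/20] . (a_1, a_2, a_3, a_4) = 2/5

Solving yields:
  a_1 = 11613/31816
  a_2 = 21291/63632
  a_3 = 39423/63632
  a_4 = 9137/15908

Starting state is 3, so the absorption probability is a_3 = 39423/63632.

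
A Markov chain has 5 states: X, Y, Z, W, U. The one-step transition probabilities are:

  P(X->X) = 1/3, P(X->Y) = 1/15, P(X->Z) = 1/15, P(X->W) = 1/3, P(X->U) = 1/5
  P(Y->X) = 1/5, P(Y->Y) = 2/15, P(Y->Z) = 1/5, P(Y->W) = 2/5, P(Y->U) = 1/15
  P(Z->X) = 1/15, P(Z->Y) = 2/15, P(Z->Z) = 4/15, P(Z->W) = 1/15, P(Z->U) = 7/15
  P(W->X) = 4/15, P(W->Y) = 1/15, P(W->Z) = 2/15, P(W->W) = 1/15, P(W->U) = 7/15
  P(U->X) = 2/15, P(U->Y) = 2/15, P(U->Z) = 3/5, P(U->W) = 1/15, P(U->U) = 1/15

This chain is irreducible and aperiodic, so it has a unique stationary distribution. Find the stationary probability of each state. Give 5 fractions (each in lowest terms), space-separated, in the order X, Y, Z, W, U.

The stationary distribution satisfies pi = pi * P, i.e.:
  pi_X = 1/3*pi_X + 1/5*pi_Y + 1/15*pi_Z + 4/15*pi_W + 2/15*pi_U
  pi_Y = 1/15*pi_X + 2/15*pi_Y + 2/15*pi_Z + 1/15*pi_W + 2/15*pi_U
  pi_Z = 1/15*pi_X + 1/5*pi_Y + 4/15*pi_Z + 2/15*pi_W + 3/5*pi_U
  pi_W = 1/3*pi_X + 2/5*pi_Y + 1/15*pi_Z + 1/15*pi_W + 1/15*pi_U
  pi_U = 1/5*pi_X + 1/15*pi_Y + 7/15*pi_Z + 7/15*pi_W + 1/15*pi_U
with normalization: pi_X + pi_Y + pi_Z + pi_W + pi_U = 1.

Using the first 4 balance equations plus normalization, the linear system A*pi = b is:
  [-2/3, 1/5, 1/15, 4/15, 2/15] . pi = 0
  [1/15, -13/15, 2/15, 1/15, 2/15] . pi = 0
  [1/15, 1/5, -11/15, 2/15, 3/5] . pi = 0
  [1/3, 2/5, 1/15, -14/15, 1/15] . pi = 0
  [1, 1, 1, 1, 1] . pi = 1

Solving yields:
  pi_X = 9059/51269
  pi_Y = 5716/51269
  pi_Z = 15024/51269
  pi_W = 7739/51269
  pi_U = 13731/51269

Verification (pi * P):
  9059/51269*1/3 + 5716/51269*1/5 + 15024/51269*1/15 + 7739/51269*4/15 + 13731/51269*2/15 = 9059/51269 = pi_X  (ok)
  9059/51269*1/15 + 5716/51269*2/15 + 15024/51269*2/15 + 7739/51269*1/15 + 13731/51269*2/15 = 5716/51269 = pi_Y  (ok)
  9059/51269*1/15 + 5716/51269*1/5 + 15024/51269*4/15 + 7739/51269*2/15 + 13731/51269*3/5 = 15024/51269 = pi_Z  (ok)
  9059/51269*1/3 + 5716/51269*2/5 + 15024/51269*1/15 + 7739/51269*1/15 + 13731/51269*1/15 = 7739/51269 = pi_W  (ok)
  9059/51269*1/5 + 5716/51269*1/15 + 15024/51269*7/15 + 7739/51269*7/15 + 13731/51269*1/15 = 13731/51269 = pi_U  (ok)

Answer: 9059/51269 5716/51269 15024/51269 7739/51269 13731/51269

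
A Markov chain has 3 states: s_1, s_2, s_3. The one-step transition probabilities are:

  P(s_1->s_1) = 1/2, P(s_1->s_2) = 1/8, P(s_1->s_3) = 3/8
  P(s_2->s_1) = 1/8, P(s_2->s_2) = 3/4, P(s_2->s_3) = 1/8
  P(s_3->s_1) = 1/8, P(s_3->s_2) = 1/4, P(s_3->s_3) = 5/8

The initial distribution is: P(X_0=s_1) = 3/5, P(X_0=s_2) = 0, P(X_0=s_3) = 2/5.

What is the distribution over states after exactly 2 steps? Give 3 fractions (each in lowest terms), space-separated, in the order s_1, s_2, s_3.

Propagating the distribution step by step (d_{t+1} = d_t * P):
d_0 = (s_1=3/5, s_2=0, s_3=2/5)
  d_1[s_1] = 3/5*1/2 + 0*1/8 + 2/5*1/8 = 7/20
  d_1[s_2] = 3/5*1/8 + 0*3/4 + 2/5*1/4 = 7/40
  d_1[s_3] = 3/5*3/8 + 0*1/8 + 2/5*5/8 = 19/40
d_1 = (s_1=7/20, s_2=7/40, s_3=19/40)
  d_2[s_1] = 7/20*1/2 + 7/40*1/8 + 19/40*1/8 = 41/160
  d_2[s_2] = 7/20*1/8 + 7/40*3/4 + 19/40*1/4 = 47/160
  d_2[s_3] = 7/20*3/8 + 7/40*1/8 + 19/40*5/8 = 9/20
d_2 = (s_1=41/160, s_2=47/160, s_3=9/20)

Answer: 41/160 47/160 9/20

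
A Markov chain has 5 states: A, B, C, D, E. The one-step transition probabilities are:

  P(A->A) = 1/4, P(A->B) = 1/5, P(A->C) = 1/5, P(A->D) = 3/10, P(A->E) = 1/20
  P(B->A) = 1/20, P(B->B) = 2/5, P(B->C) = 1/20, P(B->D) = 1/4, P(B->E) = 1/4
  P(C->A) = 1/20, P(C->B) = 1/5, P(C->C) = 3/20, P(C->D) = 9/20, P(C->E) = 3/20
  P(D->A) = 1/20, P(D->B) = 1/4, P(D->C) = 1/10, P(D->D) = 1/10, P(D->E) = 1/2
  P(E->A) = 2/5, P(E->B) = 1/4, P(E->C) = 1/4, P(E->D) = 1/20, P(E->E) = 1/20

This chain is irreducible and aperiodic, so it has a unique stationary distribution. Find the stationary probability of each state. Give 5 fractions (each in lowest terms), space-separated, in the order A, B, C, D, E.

The stationary distribution satisfies pi = pi * P, i.e.:
  pi_A = 1/4*pi_A + 1/20*pi_B + 1/20*pi_C + 1/20*pi_D + 2/5*pi_E
  pi_B = 1/5*pi_A + 2/5*pi_B + 1/5*pi_C + 1/4*pi_D + 1/4*pi_E
  pi_C = 1/5*pi_A + 1/20*pi_B + 3/20*pi_C + 1/10*pi_D + 1/4*pi_E
  pi_D = 3/10*pi_A + 1/4*pi_B + 9/20*pi_C + 1/10*pi_D + 1/20*pi_E
  pi_E = 1/20*pi_A + 1/4*pi_B + 3/20*pi_C + 1/2*pi_D + 1/20*pi_E
with normalization: pi_A + pi_B + pi_C + pi_D + pi_E = 1.

Using the first 4 balance equations plus normalization, the linear system A*pi = b is:
  [-3/4, 1/20, 1/20, 1/20, 2/5] . pi = 0
  [1/5, -3/5, 1/5, 1/4, 1/4] . pi = 0
  [1/5, 1/20, -17/20, 1/10, 1/4] . pi = 0
  [3/10, 1/4, 9/20, -9/10, 1/20] . pi = 0
  [1, 1, 1, 1, 1] . pi = 1

Solving yields:
  pi_A = 13772/88073
  pi_B = 24363/88073
  pi_C = 12422/88073
  pi_D = 18619/88073
  pi_E = 18897/88073

Verification (pi * P):
  13772/88073*1/4 + 24363/88073*1/20 + 12422/88073*1/20 + 18619/88073*1/20 + 18897/88073*2/5 = 13772/88073 = pi_A  (ok)
  13772/88073*1/5 + 24363/88073*2/5 + 12422/88073*1/5 + 18619/88073*1/4 + 18897/88073*1/4 = 24363/88073 = pi_B  (ok)
  13772/88073*1/5 + 24363/88073*1/20 + 12422/88073*3/20 + 18619/88073*1/10 + 18897/88073*1/4 = 12422/88073 = pi_C  (ok)
  13772/88073*3/10 + 24363/88073*1/4 + 12422/88073*9/20 + 18619/88073*1/10 + 18897/88073*1/20 = 18619/88073 = pi_D  (ok)
  13772/88073*1/20 + 24363/88073*1/4 + 12422/88073*3/20 + 18619/88073*1/2 + 18897/88073*1/20 = 18897/88073 = pi_E  (ok)

Answer: 13772/88073 24363/88073 12422/88073 18619/88073 18897/88073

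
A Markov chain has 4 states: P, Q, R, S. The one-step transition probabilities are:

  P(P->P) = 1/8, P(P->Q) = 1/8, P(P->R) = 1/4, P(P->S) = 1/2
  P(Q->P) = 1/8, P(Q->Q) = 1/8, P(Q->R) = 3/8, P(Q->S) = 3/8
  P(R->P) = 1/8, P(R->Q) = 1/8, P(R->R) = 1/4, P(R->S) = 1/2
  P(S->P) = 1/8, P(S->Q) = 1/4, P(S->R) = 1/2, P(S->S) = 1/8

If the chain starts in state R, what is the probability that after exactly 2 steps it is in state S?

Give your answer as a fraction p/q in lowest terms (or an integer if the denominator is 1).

Answer: 19/64

Derivation:
Computing P^2 by repeated multiplication:
P^1 =
  P: [1/8, 1/8, 1/4, 1/2]
  Q: [1/8, 1/8, 3/8, 3/8]
  R: [1/8, 1/8, 1/4, 1/2]
  S: [1/8, 1/4, 1/2, 1/8]
P^2 =
  P: [1/8, 3/16, 25/64, 19/64]
  Q: [1/8, 11/64, 23/64, 11/32]
  R: [1/8, 3/16, 25/64, 19/64]
  S: [1/8, 9/64, 5/16, 27/64]

(P^2)[R -> S] = 19/64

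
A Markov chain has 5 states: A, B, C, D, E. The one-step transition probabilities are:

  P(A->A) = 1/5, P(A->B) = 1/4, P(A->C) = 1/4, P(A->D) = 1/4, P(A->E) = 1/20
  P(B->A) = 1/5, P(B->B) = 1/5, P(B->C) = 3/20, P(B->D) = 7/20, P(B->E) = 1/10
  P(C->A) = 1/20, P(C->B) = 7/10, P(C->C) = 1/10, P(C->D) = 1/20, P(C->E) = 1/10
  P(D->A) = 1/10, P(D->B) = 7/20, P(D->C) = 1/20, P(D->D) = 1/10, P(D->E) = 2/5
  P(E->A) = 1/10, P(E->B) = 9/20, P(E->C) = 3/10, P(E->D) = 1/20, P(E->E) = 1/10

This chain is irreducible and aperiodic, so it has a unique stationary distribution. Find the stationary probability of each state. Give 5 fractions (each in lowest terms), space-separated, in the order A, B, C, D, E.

The stationary distribution satisfies pi = pi * P, i.e.:
  pi_A = 1/5*pi_A + 1/5*pi_B + 1/20*pi_C + 1/10*pi_D + 1/10*pi_E
  pi_B = 1/4*pi_A + 1/5*pi_B + 7/10*pi_C + 7/20*pi_D + 9/20*pi_E
  pi_C = 1/4*pi_A + 3/20*pi_B + 1/10*pi_C + 1/20*pi_D + 3/10*pi_E
  pi_D = 1/4*pi_A + 7/20*pi_B + 1/20*pi_C + 1/10*pi_D + 1/20*pi_E
  pi_E = 1/20*pi_A + 1/10*pi_B + 1/10*pi_C + 2/5*pi_D + 1/10*pi_E
with normalization: pi_A + pi_B + pi_C + pi_D + pi_E = 1.

Using the first 4 balance equations plus normalization, the linear system A*pi = b is:
  [-4/5, 1/5, 1/20, 1/10, 1/10] . pi = 0
  [1/4, -4/5, 7/10, 7/20, 9/20] . pi = 0
  [1/4, 3/20, -9/10, 1/20, 3/10] . pi = 0
  [1/4, 7/20, 1/20, -9/10, 1/20] . pi = 0
  [1, 1, 1, 1, 1] . pi = 1

Solving yields:
  pi_A = 388/2741
  pi_B = 26177/74007
  pi_C = 11800/74007
  pi_D = 4789/24669
  pi_E = 1243/8223

Verification (pi * P):
  388/2741*1/5 + 26177/74007*1/5 + 11800/74007*1/20 + 4789/24669*1/10 + 1243/8223*1/10 = 388/2741 = pi_A  (ok)
  388/2741*1/4 + 26177/74007*1/5 + 11800/74007*7/10 + 4789/24669*7/20 + 1243/8223*9/20 = 26177/74007 = pi_B  (ok)
  388/2741*1/4 + 26177/74007*3/20 + 11800/74007*1/10 + 4789/24669*1/20 + 1243/8223*3/10 = 11800/74007 = pi_C  (ok)
  388/2741*1/4 + 26177/74007*7/20 + 11800/74007*1/20 + 4789/24669*1/10 + 1243/8223*1/20 = 4789/24669 = pi_D  (ok)
  388/2741*1/20 + 26177/74007*1/10 + 11800/74007*1/10 + 4789/24669*2/5 + 1243/8223*1/10 = 1243/8223 = pi_E  (ok)

Answer: 388/2741 26177/74007 11800/74007 4789/24669 1243/8223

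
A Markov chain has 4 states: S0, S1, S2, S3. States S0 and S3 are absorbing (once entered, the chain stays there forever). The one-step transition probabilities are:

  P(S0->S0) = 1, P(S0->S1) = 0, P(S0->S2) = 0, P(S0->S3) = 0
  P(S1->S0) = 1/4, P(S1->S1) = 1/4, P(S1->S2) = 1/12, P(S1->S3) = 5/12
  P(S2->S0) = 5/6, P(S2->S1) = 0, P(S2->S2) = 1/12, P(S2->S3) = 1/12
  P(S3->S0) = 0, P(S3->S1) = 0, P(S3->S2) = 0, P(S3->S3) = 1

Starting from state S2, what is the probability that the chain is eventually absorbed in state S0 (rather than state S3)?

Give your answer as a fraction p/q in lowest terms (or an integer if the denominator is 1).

Answer: 10/11

Derivation:
Let a_i = P(absorbed in S0 | start in state i).
Boundary conditions: a_S0 = 1, a_S3 = 0.
For each transient state i, a_i = sum_j P(i->j) * a_j:
  a_S1 = 1/4*a_S0 + 1/4*a_S1 + 1/12*a_S2 + 5/12*a_S3
  a_S2 = 5/6*a_S0 + 0*a_S1 + 1/12*a_S2 + 1/12*a_S3

Substituting a_S0 = 1 and a_S3 = 0, rearrange to (I - Q) a = r where r[i] = P(i -> S0):
  [3/4, -1/12] . (a_S1, a_S2) = 1/4
  [0, 11/12] . (a_S1, a_S2) = 5/6

Solving yields:
  a_S1 = 43/99
  a_S2 = 10/11

Starting state is S2, so the absorption probability is a_S2 = 10/11.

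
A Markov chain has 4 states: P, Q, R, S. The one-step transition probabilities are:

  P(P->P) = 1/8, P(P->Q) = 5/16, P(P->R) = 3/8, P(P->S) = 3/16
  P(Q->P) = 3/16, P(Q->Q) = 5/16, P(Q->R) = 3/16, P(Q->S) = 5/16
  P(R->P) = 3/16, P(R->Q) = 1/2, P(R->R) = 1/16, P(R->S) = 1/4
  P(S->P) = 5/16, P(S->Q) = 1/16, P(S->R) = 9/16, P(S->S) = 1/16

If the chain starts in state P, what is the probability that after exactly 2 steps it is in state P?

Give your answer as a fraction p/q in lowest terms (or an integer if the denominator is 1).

Answer: 13/64

Derivation:
Computing P^2 by repeated multiplication:
P^1 =
  P: [1/8, 5/16, 3/8, 3/16]
  Q: [3/16, 5/16, 3/16, 5/16]
  R: [3/16, 1/2, 1/16, 1/4]
  S: [5/16, 1/16, 9/16, 1/16]
P^2 =
  P: [13/64, 43/128, 15/64, 29/128]
  Q: [55/256, 69/256, 81/256, 51/256]
  R: [53/256, 67/256, 79/256, 57/256]
  S: [45/256, 103/256, 51/256, 57/256]

(P^2)[P -> P] = 13/64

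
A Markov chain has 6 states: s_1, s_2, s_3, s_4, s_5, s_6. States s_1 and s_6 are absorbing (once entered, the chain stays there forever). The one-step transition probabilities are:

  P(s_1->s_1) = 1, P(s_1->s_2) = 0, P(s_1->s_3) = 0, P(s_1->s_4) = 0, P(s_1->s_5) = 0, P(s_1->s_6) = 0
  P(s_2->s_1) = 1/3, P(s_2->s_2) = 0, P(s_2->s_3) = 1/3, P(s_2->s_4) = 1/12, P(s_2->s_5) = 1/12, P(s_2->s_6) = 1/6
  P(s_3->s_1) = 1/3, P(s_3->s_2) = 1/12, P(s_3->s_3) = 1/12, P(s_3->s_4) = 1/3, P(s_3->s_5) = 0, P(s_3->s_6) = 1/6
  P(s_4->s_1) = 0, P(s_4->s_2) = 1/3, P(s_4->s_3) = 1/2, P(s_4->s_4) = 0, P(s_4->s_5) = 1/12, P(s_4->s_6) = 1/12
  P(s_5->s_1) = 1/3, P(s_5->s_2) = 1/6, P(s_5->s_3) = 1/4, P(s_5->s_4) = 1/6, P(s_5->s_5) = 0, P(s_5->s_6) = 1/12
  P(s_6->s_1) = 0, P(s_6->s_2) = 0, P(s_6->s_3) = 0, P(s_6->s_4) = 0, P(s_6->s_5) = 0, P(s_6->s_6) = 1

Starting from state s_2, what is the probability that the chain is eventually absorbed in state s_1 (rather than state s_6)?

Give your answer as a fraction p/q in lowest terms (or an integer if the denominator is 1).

Answer: 8352/12751

Derivation:
Let a_i = P(absorbed in s_1 | start in state i).
Boundary conditions: a_s_1 = 1, a_s_6 = 0.
For each transient state i, a_i = sum_j P(i->j) * a_j:
  a_s_2 = 1/3*a_s_1 + 0*a_s_2 + 1/3*a_s_3 + 1/12*a_s_4 + 1/12*a_s_5 + 1/6*a_s_6
  a_s_3 = 1/3*a_s_1 + 1/12*a_s_2 + 1/12*a_s_3 + 1/3*a_s_4 + 0*a_s_5 + 1/6*a_s_6
  a_s_4 = 0*a_s_1 + 1/3*a_s_2 + 1/2*a_s_3 + 0*a_s_4 + 1/12*a_s_5 + 1/12*a_s_6
  a_s_5 = 1/3*a_s_1 + 1/6*a_s_2 + 1/4*a_s_3 + 1/6*a_s_4 + 0*a_s_5 + 1/12*a_s_6

Substituting a_s_1 = 1 and a_s_6 = 0, rearrange to (I - Q) a = r where r[i] = P(i -> s_1):
  [1, -1/3, -1/12, -1/12] . (a_s_2, a_s_3, a_s_4, a_s_5) = 1/3
  [-1/12, 11/12, -1/3, 0] . (a_s_2, a_s_3, a_s_4, a_s_5) = 1/3
  [-1/3, -1/2, 1, -1/12] . (a_s_2, a_s_3, a_s_4, a_s_5) = 0
  [-1/6, -1/4, -1/6, 1] . (a_s_2, a_s_3, a_s_4, a_s_5) = 1/3

Solving yields:
  a_s_2 = 8352/12751
  a_s_3 = 8164/12751
  a_s_4 = 7612/12751
  a_s_5 = 8952/12751

Starting state is s_2, so the absorption probability is a_s_2 = 8352/12751.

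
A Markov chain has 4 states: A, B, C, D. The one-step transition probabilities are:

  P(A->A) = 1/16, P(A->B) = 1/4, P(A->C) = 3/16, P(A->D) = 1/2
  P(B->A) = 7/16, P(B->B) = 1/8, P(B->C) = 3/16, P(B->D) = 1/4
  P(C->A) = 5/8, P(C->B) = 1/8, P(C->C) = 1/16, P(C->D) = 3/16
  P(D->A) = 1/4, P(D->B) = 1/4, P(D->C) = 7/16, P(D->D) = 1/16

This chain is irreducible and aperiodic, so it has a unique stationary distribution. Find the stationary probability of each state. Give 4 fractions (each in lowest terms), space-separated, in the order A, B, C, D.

Answer: 1217/3890 767/3890 877/3890 1029/3890

Derivation:
The stationary distribution satisfies pi = pi * P, i.e.:
  pi_A = 1/16*pi_A + 7/16*pi_B + 5/8*pi_C + 1/4*pi_D
  pi_B = 1/4*pi_A + 1/8*pi_B + 1/8*pi_C + 1/4*pi_D
  pi_C = 3/16*pi_A + 3/16*pi_B + 1/16*pi_C + 7/16*pi_D
  pi_D = 1/2*pi_A + 1/4*pi_B + 3/16*pi_C + 1/16*pi_D
with normalization: pi_A + pi_B + pi_C + pi_D = 1.

Using the first 3 balance equations plus normalization, the linear system A*pi = b is:
  [-15/16, 7/16, 5/8, 1/4] . pi = 0
  [1/4, -7/8, 1/8, 1/4] . pi = 0
  [3/16, 3/16, -15/16, 7/16] . pi = 0
  [1, 1, 1, 1] . pi = 1

Solving yields:
  pi_A = 1217/3890
  pi_B = 767/3890
  pi_C = 877/3890
  pi_D = 1029/3890

Verification (pi * P):
  1217/3890*1/16 + 767/3890*7/16 + 877/3890*5/8 + 1029/3890*1/4 = 1217/3890 = pi_A  (ok)
  1217/3890*1/4 + 767/3890*1/8 + 877/3890*1/8 + 1029/3890*1/4 = 767/3890 = pi_B  (ok)
  1217/3890*3/16 + 767/3890*3/16 + 877/3890*1/16 + 1029/3890*7/16 = 877/3890 = pi_C  (ok)
  1217/3890*1/2 + 767/3890*1/4 + 877/3890*3/16 + 1029/3890*1/16 = 1029/3890 = pi_D  (ok)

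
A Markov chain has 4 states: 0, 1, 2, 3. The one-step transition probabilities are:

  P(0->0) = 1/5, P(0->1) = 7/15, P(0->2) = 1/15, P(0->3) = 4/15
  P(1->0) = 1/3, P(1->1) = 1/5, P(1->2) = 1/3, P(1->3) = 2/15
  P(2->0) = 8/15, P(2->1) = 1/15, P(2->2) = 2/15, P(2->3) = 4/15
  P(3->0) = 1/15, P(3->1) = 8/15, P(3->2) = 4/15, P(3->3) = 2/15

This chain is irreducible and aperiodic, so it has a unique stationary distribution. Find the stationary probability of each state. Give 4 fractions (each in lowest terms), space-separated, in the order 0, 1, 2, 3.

The stationary distribution satisfies pi = pi * P, i.e.:
  pi_0 = 1/5*pi_0 + 1/3*pi_1 + 8/15*pi_2 + 1/15*pi_3
  pi_1 = 7/15*pi_0 + 1/5*pi_1 + 1/15*pi_2 + 8/15*pi_3
  pi_2 = 1/15*pi_0 + 1/3*pi_1 + 2/15*pi_2 + 4/15*pi_3
  pi_3 = 4/15*pi_0 + 2/15*pi_1 + 4/15*pi_2 + 2/15*pi_3
with normalization: pi_0 + pi_1 + pi_2 + pi_3 = 1.

Using the first 3 balance equations plus normalization, the linear system A*pi = b is:
  [-4/5, 1/3, 8/15, 1/15] . pi = 0
  [7/15, -4/5, 1/15, 8/15] . pi = 0
  [1/15, 1/3, -13/15, 4/15] . pi = 0
  [1, 1, 1, 1] . pi = 1

Solving yields:
  pi_0 = 1395/4922
  pi_1 = 774/2461
  pi_2 = 1003/4922
  pi_3 = 488/2461

Verification (pi * P):
  1395/4922*1/5 + 774/2461*1/3 + 1003/4922*8/15 + 488/2461*1/15 = 1395/4922 = pi_0  (ok)
  1395/4922*7/15 + 774/2461*1/5 + 1003/4922*1/15 + 488/2461*8/15 = 774/2461 = pi_1  (ok)
  1395/4922*1/15 + 774/2461*1/3 + 1003/4922*2/15 + 488/2461*4/15 = 1003/4922 = pi_2  (ok)
  1395/4922*4/15 + 774/2461*2/15 + 1003/4922*4/15 + 488/2461*2/15 = 488/2461 = pi_3  (ok)

Answer: 1395/4922 774/2461 1003/4922 488/2461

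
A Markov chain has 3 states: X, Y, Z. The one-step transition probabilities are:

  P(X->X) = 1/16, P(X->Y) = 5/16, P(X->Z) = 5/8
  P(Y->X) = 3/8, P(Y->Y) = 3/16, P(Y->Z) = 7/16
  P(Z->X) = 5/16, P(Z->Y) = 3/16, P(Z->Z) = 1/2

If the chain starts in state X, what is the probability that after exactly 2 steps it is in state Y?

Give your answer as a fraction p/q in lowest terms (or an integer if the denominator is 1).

Computing P^2 by repeated multiplication:
P^1 =
  X: [1/16, 5/16, 5/8]
  Y: [3/8, 3/16, 7/16]
  Z: [5/16, 3/16, 1/2]
P^2 =
  X: [81/256, 25/128, 125/256]
  Y: [59/256, 15/64, 137/256]
  Z: [63/256, 29/128, 135/256]

(P^2)[X -> Y] = 25/128

Answer: 25/128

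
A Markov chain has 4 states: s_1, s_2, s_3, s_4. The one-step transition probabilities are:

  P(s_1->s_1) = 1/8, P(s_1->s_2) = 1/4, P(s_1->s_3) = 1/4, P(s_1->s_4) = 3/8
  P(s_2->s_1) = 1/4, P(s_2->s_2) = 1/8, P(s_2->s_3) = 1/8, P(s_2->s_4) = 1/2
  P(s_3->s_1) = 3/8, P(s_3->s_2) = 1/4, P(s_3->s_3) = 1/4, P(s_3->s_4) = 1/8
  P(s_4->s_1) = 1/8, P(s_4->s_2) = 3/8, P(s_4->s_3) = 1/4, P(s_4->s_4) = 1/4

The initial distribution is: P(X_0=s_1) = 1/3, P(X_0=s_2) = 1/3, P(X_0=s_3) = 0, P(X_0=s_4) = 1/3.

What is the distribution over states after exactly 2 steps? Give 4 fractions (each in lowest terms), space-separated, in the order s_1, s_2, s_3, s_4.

Propagating the distribution step by step (d_{t+1} = d_t * P):
d_0 = (s_1=1/3, s_2=1/3, s_3=0, s_4=1/3)
  d_1[s_1] = 1/3*1/8 + 1/3*1/4 + 0*3/8 + 1/3*1/8 = 1/6
  d_1[s_2] = 1/3*1/4 + 1/3*1/8 + 0*1/4 + 1/3*3/8 = 1/4
  d_1[s_3] = 1/3*1/4 + 1/3*1/8 + 0*1/4 + 1/3*1/4 = 5/24
  d_1[s_4] = 1/3*3/8 + 1/3*1/2 + 0*1/8 + 1/3*1/4 = 3/8
d_1 = (s_1=1/6, s_2=1/4, s_3=5/24, s_4=3/8)
  d_2[s_1] = 1/6*1/8 + 1/4*1/4 + 5/24*3/8 + 3/8*1/8 = 5/24
  d_2[s_2] = 1/6*1/4 + 1/4*1/8 + 5/24*1/4 + 3/8*3/8 = 17/64
  d_2[s_3] = 1/6*1/4 + 1/4*1/8 + 5/24*1/4 + 3/8*1/4 = 7/32
  d_2[s_4] = 1/6*3/8 + 1/4*1/2 + 5/24*1/8 + 3/8*1/4 = 59/192
d_2 = (s_1=5/24, s_2=17/64, s_3=7/32, s_4=59/192)

Answer: 5/24 17/64 7/32 59/192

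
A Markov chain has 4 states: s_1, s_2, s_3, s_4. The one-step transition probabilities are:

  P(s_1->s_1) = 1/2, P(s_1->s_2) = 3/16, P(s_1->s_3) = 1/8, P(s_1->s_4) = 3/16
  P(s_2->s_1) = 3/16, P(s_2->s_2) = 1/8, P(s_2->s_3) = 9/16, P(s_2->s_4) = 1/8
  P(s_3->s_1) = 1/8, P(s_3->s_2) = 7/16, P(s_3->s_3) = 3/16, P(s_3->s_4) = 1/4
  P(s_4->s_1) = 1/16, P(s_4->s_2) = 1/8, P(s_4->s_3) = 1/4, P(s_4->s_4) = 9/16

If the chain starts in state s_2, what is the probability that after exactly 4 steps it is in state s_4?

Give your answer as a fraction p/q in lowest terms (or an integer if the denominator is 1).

Answer: 9795/32768

Derivation:
Computing P^4 by repeated multiplication:
P^1 =
  s_1: [1/2, 3/16, 1/8, 3/16]
  s_2: [3/16, 1/8, 9/16, 1/8]
  s_3: [1/8, 7/16, 3/16, 1/4]
  s_4: [1/16, 1/8, 1/4, 9/16]
P^2 =
  s_1: [5/16, 25/128, 61/256, 65/256]
  s_2: [25/128, 5/16, 59/256, 67/256]
  s_3: [47/256, 49/256, 23/64, 17/64]
  s_4: [31/256, 53/256, 17/64, 13/32]
P^3 =
  s_1: [977/4096, 897/4096, 1053/4096, 1169/4096]
  s_2: [825/4096, 857/4096, 1265/4096, 1149/4096]
  s_3: [775/4096, 1019/4096, 1083/4096, 1219/4096]
  s_4: [647/4096, 883/4096, 1159/4096, 1407/4096]
P^4 =
  s_1: [6891/32768, 7217/32768, 8931/32768, 9729/32768]
  s_2: [6425/32768, 7671/32768, 8877/32768, 9795/32768]
  s_3: [6321/32768, 7191/32768, 9423/32768, 9833/32768]
  s_4: [5775/32768, 7317/32768, 9173/32768, 10503/32768]

(P^4)[s_2 -> s_4] = 9795/32768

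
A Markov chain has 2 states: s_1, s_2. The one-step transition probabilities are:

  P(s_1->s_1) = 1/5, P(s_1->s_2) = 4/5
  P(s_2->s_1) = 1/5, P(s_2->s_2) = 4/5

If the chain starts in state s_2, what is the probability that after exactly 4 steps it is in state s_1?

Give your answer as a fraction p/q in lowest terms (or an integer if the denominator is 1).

Answer: 1/5

Derivation:
Computing P^4 by repeated multiplication:
P^1 =
  s_1: [1/5, 4/5]
  s_2: [1/5, 4/5]
P^2 =
  s_1: [1/5, 4/5]
  s_2: [1/5, 4/5]
P^3 =
  s_1: [1/5, 4/5]
  s_2: [1/5, 4/5]
P^4 =
  s_1: [1/5, 4/5]
  s_2: [1/5, 4/5]

(P^4)[s_2 -> s_1] = 1/5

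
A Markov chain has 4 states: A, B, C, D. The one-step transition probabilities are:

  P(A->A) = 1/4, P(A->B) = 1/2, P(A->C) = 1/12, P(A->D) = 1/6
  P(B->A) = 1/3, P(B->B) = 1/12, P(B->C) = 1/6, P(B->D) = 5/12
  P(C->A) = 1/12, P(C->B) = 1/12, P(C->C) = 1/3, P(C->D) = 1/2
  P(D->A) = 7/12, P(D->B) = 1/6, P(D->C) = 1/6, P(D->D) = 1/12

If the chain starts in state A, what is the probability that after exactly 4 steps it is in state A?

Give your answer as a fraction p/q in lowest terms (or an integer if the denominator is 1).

Computing P^4 by repeated multiplication:
P^1 =
  A: [1/4, 1/2, 1/12, 1/6]
  B: [1/3, 1/12, 1/6, 5/12]
  C: [1/12, 1/12, 1/3, 1/2]
  D: [7/12, 1/6, 1/6, 1/12]
P^2 =
  A: [1/3, 29/144, 23/144, 11/36]
  B: [53/144, 37/144, 1/6, 5/24]
  C: [53/144, 23/144, 31/144, 37/144]
  D: [19/72, 1/3, 7/48, 37/144]
P^3 =
  A: [197/576, 107/432, 143/864, 47/192]
  B: [541/1728, 439/1728, 283/1728, 155/576]
  C: [541/1728, 223/864, 11/64, 37/144]
  D: [293/864, 371/1728, 73/432, 479/1728]
P^4 =
  A: [187/576, 851/3456, 3437/20736, 5461/20736]
  B: [6917/20736, 2449/10368, 3481/20736, 85/324]
  C: [1703/5184, 4877/20736, 3509/20736, 923/3456]
  D: [6887/20736, 5137/20736, 1727/10368, 2629/10368]

(P^4)[A -> A] = 187/576

Answer: 187/576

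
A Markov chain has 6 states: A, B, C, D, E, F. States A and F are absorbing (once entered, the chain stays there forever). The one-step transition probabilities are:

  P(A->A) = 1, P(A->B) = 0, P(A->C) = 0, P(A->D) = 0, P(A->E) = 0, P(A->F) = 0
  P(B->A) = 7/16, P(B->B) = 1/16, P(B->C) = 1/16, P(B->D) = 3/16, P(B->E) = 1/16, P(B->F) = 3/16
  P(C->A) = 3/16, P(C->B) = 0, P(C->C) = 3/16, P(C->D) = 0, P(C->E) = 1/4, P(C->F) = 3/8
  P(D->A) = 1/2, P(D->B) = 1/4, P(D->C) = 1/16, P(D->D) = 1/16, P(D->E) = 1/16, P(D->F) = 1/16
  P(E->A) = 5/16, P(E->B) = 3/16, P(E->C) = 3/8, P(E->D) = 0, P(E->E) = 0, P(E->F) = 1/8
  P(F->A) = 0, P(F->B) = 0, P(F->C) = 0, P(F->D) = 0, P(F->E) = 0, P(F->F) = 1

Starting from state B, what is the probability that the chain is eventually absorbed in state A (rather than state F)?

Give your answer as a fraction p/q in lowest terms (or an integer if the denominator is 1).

Answer: 4409/6379

Derivation:
Let a_i = P(absorbed in A | start in state i).
Boundary conditions: a_A = 1, a_F = 0.
For each transient state i, a_i = sum_j P(i->j) * a_j:
  a_B = 7/16*a_A + 1/16*a_B + 1/16*a_C + 3/16*a_D + 1/16*a_E + 3/16*a_F
  a_C = 3/16*a_A + 0*a_B + 3/16*a_C + 0*a_D + 1/4*a_E + 3/8*a_F
  a_D = 1/2*a_A + 1/4*a_B + 1/16*a_C + 1/16*a_D + 1/16*a_E + 1/16*a_F
  a_E = 5/16*a_A + 3/16*a_B + 3/8*a_C + 0*a_D + 0*a_E + 1/8*a_F

Substituting a_A = 1 and a_F = 0, rearrange to (I - Q) a = r where r[i] = P(i -> A):
  [15/16, -1/16, -3/16, -1/16] . (a_B, a_C, a_D, a_E) = 7/16
  [0, 13/16, 0, -1/4] . (a_B, a_C, a_D, a_E) = 3/16
  [-1/4, -1/16, 15/16, -1/16] . (a_B, a_C, a_D, a_E) = 1/2
  [-3/16, -3/8, 0, 1] . (a_B, a_C, a_D, a_E) = 5/16

Solving yields:
  a_B = 4409/6379
  a_C = 2645/6379
  a_D = 15025/19137
  a_E = 3812/6379

Starting state is B, so the absorption probability is a_B = 4409/6379.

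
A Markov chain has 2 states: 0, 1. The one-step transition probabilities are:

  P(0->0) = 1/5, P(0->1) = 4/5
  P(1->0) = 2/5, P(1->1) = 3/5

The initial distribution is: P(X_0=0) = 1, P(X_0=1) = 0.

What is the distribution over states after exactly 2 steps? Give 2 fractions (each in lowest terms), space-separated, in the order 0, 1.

Answer: 9/25 16/25

Derivation:
Propagating the distribution step by step (d_{t+1} = d_t * P):
d_0 = (0=1, 1=0)
  d_1[0] = 1*1/5 + 0*2/5 = 1/5
  d_1[1] = 1*4/5 + 0*3/5 = 4/5
d_1 = (0=1/5, 1=4/5)
  d_2[0] = 1/5*1/5 + 4/5*2/5 = 9/25
  d_2[1] = 1/5*4/5 + 4/5*3/5 = 16/25
d_2 = (0=9/25, 1=16/25)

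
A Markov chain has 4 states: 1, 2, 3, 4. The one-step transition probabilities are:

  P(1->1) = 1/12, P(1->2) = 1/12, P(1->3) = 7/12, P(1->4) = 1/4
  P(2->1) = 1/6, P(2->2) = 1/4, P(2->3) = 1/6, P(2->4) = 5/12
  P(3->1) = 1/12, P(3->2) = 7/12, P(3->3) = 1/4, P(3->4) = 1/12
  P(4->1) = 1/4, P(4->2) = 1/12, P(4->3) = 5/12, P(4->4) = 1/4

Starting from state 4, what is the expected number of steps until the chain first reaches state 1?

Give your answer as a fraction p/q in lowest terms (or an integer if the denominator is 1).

Let h_i = expected steps to first reach 1 from state i.
Boundary: h_1 = 0.
First-step equations for the other states:
  h_2 = 1 + 1/6*h_1 + 1/4*h_2 + 1/6*h_3 + 5/12*h_4
  h_3 = 1 + 1/12*h_1 + 7/12*h_2 + 1/4*h_3 + 1/12*h_4
  h_4 = 1 + 1/4*h_1 + 1/12*h_2 + 5/12*h_3 + 1/4*h_4

Substituting h_1 = 0 and rearranging gives the linear system (I - Q) h = 1:
  [3/4, -1/6, -5/12] . (h_2, h_3, h_4) = 1
  [-7/12, 3/4, -1/12] . (h_2, h_3, h_4) = 1
  [-1/12, -5/12, 3/4] . (h_2, h_3, h_4) = 1

Solving yields:
  h_2 = 83/14
  h_3 = 46/7
  h_4 = 79/14

Starting state is 4, so the expected hitting time is h_4 = 79/14.

Answer: 79/14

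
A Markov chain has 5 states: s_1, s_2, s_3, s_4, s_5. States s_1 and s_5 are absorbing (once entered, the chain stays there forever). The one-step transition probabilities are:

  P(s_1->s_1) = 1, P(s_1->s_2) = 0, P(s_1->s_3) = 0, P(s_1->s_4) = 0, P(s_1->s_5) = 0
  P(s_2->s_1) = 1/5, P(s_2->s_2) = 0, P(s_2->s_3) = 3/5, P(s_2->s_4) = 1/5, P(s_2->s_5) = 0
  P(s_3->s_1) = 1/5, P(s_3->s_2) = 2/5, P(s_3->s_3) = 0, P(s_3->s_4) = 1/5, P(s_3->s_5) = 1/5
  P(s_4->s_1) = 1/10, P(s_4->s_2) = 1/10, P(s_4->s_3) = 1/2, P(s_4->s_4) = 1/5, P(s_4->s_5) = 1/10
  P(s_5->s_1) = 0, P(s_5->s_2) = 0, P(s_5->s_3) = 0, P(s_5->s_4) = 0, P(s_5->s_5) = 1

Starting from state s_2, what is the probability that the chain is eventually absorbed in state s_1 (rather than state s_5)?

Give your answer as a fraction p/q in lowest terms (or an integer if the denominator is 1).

Let a_i = P(absorbed in s_1 | start in state i).
Boundary conditions: a_s_1 = 1, a_s_5 = 0.
For each transient state i, a_i = sum_j P(i->j) * a_j:
  a_s_2 = 1/5*a_s_1 + 0*a_s_2 + 3/5*a_s_3 + 1/5*a_s_4 + 0*a_s_5
  a_s_3 = 1/5*a_s_1 + 2/5*a_s_2 + 0*a_s_3 + 1/5*a_s_4 + 1/5*a_s_5
  a_s_4 = 1/10*a_s_1 + 1/10*a_s_2 + 1/2*a_s_3 + 1/5*a_s_4 + 1/10*a_s_5

Substituting a_s_1 = 1 and a_s_5 = 0, rearrange to (I - Q) a = r where r[i] = P(i -> s_1):
  [1, -3/5, -1/5] . (a_s_2, a_s_3, a_s_4) = 1/5
  [-2/5, 1, -1/5] . (a_s_2, a_s_3, a_s_4) = 1/5
  [-1/10, -1/2, 4/5] . (a_s_2, a_s_3, a_s_4) = 1/10

Solving yields:
  a_s_2 = 72/109
  a_s_3 = 63/109
  a_s_4 = 62/109

Starting state is s_2, so the absorption probability is a_s_2 = 72/109.

Answer: 72/109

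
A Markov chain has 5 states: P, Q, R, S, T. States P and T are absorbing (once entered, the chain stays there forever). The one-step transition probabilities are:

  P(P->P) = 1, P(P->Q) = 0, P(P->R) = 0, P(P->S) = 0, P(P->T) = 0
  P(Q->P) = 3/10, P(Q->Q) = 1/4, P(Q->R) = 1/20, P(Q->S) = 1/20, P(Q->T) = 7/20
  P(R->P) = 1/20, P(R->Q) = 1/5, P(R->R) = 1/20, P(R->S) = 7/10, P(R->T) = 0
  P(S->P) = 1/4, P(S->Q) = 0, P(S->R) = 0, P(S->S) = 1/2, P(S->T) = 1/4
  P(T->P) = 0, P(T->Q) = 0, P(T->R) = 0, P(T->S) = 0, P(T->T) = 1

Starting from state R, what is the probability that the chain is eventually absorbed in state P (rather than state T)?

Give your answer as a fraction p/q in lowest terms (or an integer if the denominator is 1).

Let a_i = P(absorbed in P | start in state i).
Boundary conditions: a_P = 1, a_T = 0.
For each transient state i, a_i = sum_j P(i->j) * a_j:
  a_Q = 3/10*a_P + 1/4*a_Q + 1/20*a_R + 1/20*a_S + 7/20*a_T
  a_R = 1/20*a_P + 1/5*a_Q + 1/20*a_R + 7/10*a_S + 0*a_T
  a_S = 1/4*a_P + 0*a_Q + 0*a_R + 1/2*a_S + 1/4*a_T

Substituting a_P = 1 and a_T = 0, rearrange to (I - Q) a = r where r[i] = P(i -> P):
  [3/4, -1/20, -1/20] . (a_Q, a_R, a_S) = 3/10
  [-1/5, 19/20, -7/10] . (a_Q, a_R, a_S) = 1/20
  [0, 0, 1/2] . (a_Q, a_R, a_S) = 1/4

Solving yields:
  a_Q = 263/562
  a_R = 146/281
  a_S = 1/2

Starting state is R, so the absorption probability is a_R = 146/281.

Answer: 146/281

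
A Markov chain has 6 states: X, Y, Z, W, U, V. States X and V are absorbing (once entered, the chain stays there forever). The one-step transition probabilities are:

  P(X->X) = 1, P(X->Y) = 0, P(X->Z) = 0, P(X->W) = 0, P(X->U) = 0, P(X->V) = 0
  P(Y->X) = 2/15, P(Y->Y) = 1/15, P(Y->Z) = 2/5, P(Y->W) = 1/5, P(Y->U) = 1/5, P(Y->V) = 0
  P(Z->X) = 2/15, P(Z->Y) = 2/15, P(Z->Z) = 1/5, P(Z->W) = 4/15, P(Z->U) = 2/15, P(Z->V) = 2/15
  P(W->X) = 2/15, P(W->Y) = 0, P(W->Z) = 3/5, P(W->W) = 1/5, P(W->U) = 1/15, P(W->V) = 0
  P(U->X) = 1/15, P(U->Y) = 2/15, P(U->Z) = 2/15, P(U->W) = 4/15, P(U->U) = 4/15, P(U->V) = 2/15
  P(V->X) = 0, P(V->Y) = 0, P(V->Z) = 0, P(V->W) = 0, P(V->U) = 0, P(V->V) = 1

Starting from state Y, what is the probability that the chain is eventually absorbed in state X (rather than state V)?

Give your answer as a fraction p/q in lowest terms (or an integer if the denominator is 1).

Answer: 3418/5251

Derivation:
Let a_i = P(absorbed in X | start in state i).
Boundary conditions: a_X = 1, a_V = 0.
For each transient state i, a_i = sum_j P(i->j) * a_j:
  a_Y = 2/15*a_X + 1/15*a_Y + 2/5*a_Z + 1/5*a_W + 1/5*a_U + 0*a_V
  a_Z = 2/15*a_X + 2/15*a_Y + 1/5*a_Z + 4/15*a_W + 2/15*a_U + 2/15*a_V
  a_W = 2/15*a_X + 0*a_Y + 3/5*a_Z + 1/5*a_W + 1/15*a_U + 0*a_V
  a_U = 1/15*a_X + 2/15*a_Y + 2/15*a_Z + 4/15*a_W + 4/15*a_U + 2/15*a_V

Substituting a_X = 1 and a_V = 0, rearrange to (I - Q) a = r where r[i] = P(i -> X):
  [14/15, -2/5, -1/5, -1/5] . (a_Y, a_Z, a_W, a_U) = 2/15
  [-2/15, 4/5, -4/15, -2/15] . (a_Y, a_Z, a_W, a_U) = 2/15
  [0, -3/5, 4/5, -1/15] . (a_Y, a_Z, a_W, a_U) = 2/15
  [-2/15, -2/15, -4/15, 11/15] . (a_Y, a_Z, a_W, a_U) = 1/15

Solving yields:
  a_Y = 3418/5251
  a_Z = 3067/5251
  a_W = 3417/5251
  a_U = 2899/5251

Starting state is Y, so the absorption probability is a_Y = 3418/5251.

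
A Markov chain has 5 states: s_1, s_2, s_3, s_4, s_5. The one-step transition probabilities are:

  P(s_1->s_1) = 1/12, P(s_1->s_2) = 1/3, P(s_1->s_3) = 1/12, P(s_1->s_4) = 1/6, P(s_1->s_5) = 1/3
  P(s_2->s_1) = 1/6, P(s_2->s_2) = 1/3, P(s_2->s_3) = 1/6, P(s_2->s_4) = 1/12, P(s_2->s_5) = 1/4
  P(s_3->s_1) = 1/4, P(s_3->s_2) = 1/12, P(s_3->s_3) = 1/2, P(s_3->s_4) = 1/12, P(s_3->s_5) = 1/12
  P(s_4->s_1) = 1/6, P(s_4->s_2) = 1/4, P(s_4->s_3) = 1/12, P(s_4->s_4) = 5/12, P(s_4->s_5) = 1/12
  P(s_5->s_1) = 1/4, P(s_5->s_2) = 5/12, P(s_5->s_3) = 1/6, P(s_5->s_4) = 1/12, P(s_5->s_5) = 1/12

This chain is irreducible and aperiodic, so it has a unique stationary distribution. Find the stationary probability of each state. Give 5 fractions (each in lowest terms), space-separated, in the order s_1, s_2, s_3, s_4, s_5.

The stationary distribution satisfies pi = pi * P, i.e.:
  pi_s_1 = 1/12*pi_s_1 + 1/6*pi_s_2 + 1/4*pi_s_3 + 1/6*pi_s_4 + 1/4*pi_s_5
  pi_s_2 = 1/3*pi_s_1 + 1/3*pi_s_2 + 1/12*pi_s_3 + 1/4*pi_s_4 + 5/12*pi_s_5
  pi_s_3 = 1/12*pi_s_1 + 1/6*pi_s_2 + 1/2*pi_s_3 + 1/12*pi_s_4 + 1/6*pi_s_5
  pi_s_4 = 1/6*pi_s_1 + 1/12*pi_s_2 + 1/12*pi_s_3 + 5/12*pi_s_4 + 1/12*pi_s_5
  pi_s_5 = 1/3*pi_s_1 + 1/4*pi_s_2 + 1/12*pi_s_3 + 1/12*pi_s_4 + 1/12*pi_s_5
with normalization: pi_s_1 + pi_s_2 + pi_s_3 + pi_s_4 + pi_s_5 = 1.

Using the first 4 balance equations plus normalization, the linear system A*pi = b is:
  [-11/12, 1/6, 1/4, 1/6, 1/4] . pi = 0
  [1/3, -2/3, 1/12, 1/4, 5/12] . pi = 0
  [1/12, 1/6, -1/2, 1/12, 1/6] . pi = 0
  [1/6, 1/12, 1/12, -7/12, 1/12] . pi = 0
  [1, 1, 1, 1, 1] . pi = 1

Solving yields:
  pi_s_1 = 537/2927
  pi_s_2 = 830/2927
  pi_s_3 = 1221/5854
  pi_s_4 = 433/2927
  pi_s_5 = 1033/5854

Verification (pi * P):
  537/2927*1/12 + 830/2927*1/6 + 1221/5854*1/4 + 433/2927*1/6 + 1033/5854*1/4 = 537/2927 = pi_s_1  (ok)
  537/2927*1/3 + 830/2927*1/3 + 1221/5854*1/12 + 433/2927*1/4 + 1033/5854*5/12 = 830/2927 = pi_s_2  (ok)
  537/2927*1/12 + 830/2927*1/6 + 1221/5854*1/2 + 433/2927*1/12 + 1033/5854*1/6 = 1221/5854 = pi_s_3  (ok)
  537/2927*1/6 + 830/2927*1/12 + 1221/5854*1/12 + 433/2927*5/12 + 1033/5854*1/12 = 433/2927 = pi_s_4  (ok)
  537/2927*1/3 + 830/2927*1/4 + 1221/5854*1/12 + 433/2927*1/12 + 1033/5854*1/12 = 1033/5854 = pi_s_5  (ok)

Answer: 537/2927 830/2927 1221/5854 433/2927 1033/5854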